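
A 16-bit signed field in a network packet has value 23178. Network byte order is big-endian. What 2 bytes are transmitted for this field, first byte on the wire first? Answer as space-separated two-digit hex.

23178 in hexadecimal, padded to 16 bits, is 0x5A8A.
Split into bytes (most-significant first): 5A 8A.
In big-endian order the high byte comes first in memory.
So the memory order matches the most-significant-first order: 5A 8A.

5A 8A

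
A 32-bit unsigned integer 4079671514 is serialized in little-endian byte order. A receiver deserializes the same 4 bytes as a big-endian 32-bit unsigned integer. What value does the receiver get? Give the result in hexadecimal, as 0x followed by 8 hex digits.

0xDAD82AF3

4079671514 in 32-bit hexadecimal is 0xF32AD8DA.
Stored little-endian, the bytes at ascending addresses are DA D8 2A F3.
Read back as big-endian, the last byte is least significant, giving 0xDAD82AF3.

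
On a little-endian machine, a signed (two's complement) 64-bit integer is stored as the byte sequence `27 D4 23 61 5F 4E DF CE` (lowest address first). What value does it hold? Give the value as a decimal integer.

Little-endian stores the least-significant byte at the lowest address.
Reassemble most-significant byte first: CE DF 4E 5F 61 23 D4 27 → 0xCEDF4E5F6123D427.
Top bit is set, so as a signed 64-bit value this is 0xCEDF4E5F6123D427 − 2^64 = -3540024610531322841.

-3540024610531322841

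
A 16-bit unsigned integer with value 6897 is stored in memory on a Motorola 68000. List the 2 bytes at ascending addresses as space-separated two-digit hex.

1A F1

6897 in hexadecimal, padded to 16 bits, is 0x1AF1.
Split into bytes (most-significant first): 1A F1.
Big-endian: lowest address holds the most-significant byte.
So the memory order matches the most-significant-first order: 1A F1.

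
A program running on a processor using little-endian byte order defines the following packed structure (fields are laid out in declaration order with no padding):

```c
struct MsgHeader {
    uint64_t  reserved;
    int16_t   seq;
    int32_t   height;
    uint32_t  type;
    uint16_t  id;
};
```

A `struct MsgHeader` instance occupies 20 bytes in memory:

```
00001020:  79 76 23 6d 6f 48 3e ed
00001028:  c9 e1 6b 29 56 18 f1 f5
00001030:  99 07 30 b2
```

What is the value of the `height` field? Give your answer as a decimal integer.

`height` follows `reserved` (8 B), `seq` (2 B), so it starts at offset 8 + 2 = 10 and occupies 4 bytes.
Bytes at offsets 10..13: 6B 29 56 18.
Little-endian stores the least-significant byte at the lowest address.
Reassemble most-significant byte first: 18 56 29 6B → 0x1856296B.
0x1856296B = 408299883.

408299883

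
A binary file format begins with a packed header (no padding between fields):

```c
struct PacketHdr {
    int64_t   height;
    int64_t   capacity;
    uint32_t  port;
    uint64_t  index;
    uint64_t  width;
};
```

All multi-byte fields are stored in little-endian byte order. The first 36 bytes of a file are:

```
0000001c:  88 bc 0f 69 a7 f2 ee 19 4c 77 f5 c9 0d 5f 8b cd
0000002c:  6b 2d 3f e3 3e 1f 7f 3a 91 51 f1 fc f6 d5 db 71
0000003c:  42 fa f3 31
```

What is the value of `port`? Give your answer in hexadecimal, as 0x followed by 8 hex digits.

`port` follows `height` (8 B), `capacity` (8 B), so it starts at offset 8 + 8 = 16 and occupies 4 bytes.
Bytes at offsets 16..19: 6B 2D 3F E3.
Little-endian stores the least-significant byte at the lowest address.
Reassemble most-significant byte first: E3 3F 2D 6B → 0xE33F2D6B.

0xE33F2D6B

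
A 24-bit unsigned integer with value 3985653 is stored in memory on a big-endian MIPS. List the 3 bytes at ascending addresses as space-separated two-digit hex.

3C D0 F5

3985653 in hexadecimal, padded to 24 bits, is 0x3CD0F5.
Split into bytes (most-significant first): 3C D0 F5.
Big-endian stores the most-significant byte at the lowest address.
So the memory order matches the most-significant-first order: 3C D0 F5.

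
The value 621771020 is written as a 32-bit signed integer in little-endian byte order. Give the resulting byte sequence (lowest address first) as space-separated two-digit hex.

0C 79 0F 25

621771020 in hexadecimal, padded to 32 bits, is 0x250F790C.
Split into bytes (most-significant first): 25 0F 79 0C.
In little-endian order the low byte comes first in memory.
So at ascending addresses the bytes are 0C 79 0F 25.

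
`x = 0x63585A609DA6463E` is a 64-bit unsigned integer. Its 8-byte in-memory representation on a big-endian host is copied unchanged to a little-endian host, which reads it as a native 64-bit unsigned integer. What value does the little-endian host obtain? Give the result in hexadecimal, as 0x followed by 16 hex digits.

Stored big-endian, the bytes at ascending addresses are 63 58 5A 60 9D A6 46 3E.
Read back as little-endian, the first byte is least significant, giving 0x3E46A69D605A5863.

0x3E46A69D605A5863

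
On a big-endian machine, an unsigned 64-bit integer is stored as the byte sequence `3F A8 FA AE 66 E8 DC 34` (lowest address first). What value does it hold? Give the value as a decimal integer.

4587191847434640436

Big-endian: lowest address holds the most-significant byte.
The bytes are already most-significant first: 0x3FA8FAAE66E8DC34.
0x3FA8FAAE66E8DC34 = 4587191847434640436.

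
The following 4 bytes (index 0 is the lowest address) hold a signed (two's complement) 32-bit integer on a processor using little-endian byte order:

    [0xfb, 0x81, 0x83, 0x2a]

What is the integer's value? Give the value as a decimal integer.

713261563

Little-endian stores the least-significant byte at the lowest address.
Reassemble most-significant byte first: 2A 83 81 FB → 0x2A8381FB.
0x2A8381FB = 713261563.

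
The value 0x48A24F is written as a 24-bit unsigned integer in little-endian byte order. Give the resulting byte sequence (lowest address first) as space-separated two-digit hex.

4F A2 48

Split into bytes (most-significant first): 48 A2 4F.
Little-endian stores the least-significant byte at the lowest address.
So at ascending addresses the bytes are 4F A2 48.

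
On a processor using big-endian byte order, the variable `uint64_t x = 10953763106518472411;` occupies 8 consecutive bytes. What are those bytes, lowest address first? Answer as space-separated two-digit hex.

98 03 95 82 85 D0 16 DB

10953763106518472411 in hexadecimal, padded to 64 bits, is 0x9803958285D016DB.
Split into bytes (most-significant first): 98 03 95 82 85 D0 16 DB.
In big-endian order the high byte comes first in memory.
So the memory order matches the most-significant-first order: 98 03 95 82 85 D0 16 DB.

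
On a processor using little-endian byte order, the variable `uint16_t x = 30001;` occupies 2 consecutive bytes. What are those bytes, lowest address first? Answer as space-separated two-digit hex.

31 75

30001 in hexadecimal, padded to 16 bits, is 0x7531.
Split into bytes (most-significant first): 75 31.
In little-endian order the low byte comes first in memory.
So at ascending addresses the bytes are 31 75.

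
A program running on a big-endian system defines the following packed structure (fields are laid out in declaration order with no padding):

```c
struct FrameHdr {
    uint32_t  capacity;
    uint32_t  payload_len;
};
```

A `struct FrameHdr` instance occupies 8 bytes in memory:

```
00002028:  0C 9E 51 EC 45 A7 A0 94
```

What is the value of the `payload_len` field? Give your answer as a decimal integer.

1168613524

`payload_len` follows `capacity` (4 bytes), so it starts at byte offset 4 and occupies 4 bytes.
Bytes at offsets 4..7: 45 A7 A0 94.
Big-endian: lowest address holds the most-significant byte.
The bytes are already most-significant first: 0x45A7A094.
0x45A7A094 = 1168613524.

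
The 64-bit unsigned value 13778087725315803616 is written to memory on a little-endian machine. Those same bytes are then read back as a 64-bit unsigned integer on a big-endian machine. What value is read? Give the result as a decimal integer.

13778087725315803616 in 64-bit hexadecimal is 0xBF3599C9679E49E0.
Stored little-endian, the bytes at ascending addresses are E0 49 9E 67 C9 99 35 BF.
Read back as big-endian, the last byte is least significant, giving 0xE0499E67C99935BF.
0xE0499E67C99935BF = 16161622906396816831.

16161622906396816831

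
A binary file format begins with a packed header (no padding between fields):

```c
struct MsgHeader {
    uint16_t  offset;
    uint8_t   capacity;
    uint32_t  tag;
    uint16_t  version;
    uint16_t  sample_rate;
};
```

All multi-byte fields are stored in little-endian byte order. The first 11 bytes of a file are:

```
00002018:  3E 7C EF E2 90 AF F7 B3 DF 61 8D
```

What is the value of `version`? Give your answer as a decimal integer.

`version` follows `offset` (2 B), `capacity` (1 B), `tag` (4 B), so it starts at offset 2 + 1 + 4 = 7 and occupies 2 bytes.
Bytes at offsets 7..8: B3 DF.
In little-endian order the low byte comes first in memory.
Reassemble most-significant byte first: DF B3 → 0xDFB3.
0xDFB3 = 57267.

57267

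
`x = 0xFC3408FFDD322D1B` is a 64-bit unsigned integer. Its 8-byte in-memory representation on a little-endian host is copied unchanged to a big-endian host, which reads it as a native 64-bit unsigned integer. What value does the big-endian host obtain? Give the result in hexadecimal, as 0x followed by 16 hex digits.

Stored little-endian, the bytes at ascending addresses are 1B 2D 32 DD FF 08 34 FC.
Read back as big-endian, the last byte is least significant, giving 0x1B2D32DDFF0834FC.

0x1B2D32DDFF0834FC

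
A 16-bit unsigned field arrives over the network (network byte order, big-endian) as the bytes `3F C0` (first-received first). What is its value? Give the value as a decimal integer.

Big-endian: lowest address holds the most-significant byte.
The bytes are already most-significant first: 0x3FC0.
0x3FC0 = 16320.

16320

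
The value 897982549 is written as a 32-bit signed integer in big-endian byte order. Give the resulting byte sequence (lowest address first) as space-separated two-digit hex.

35 86 20 55

897982549 in hexadecimal, padded to 32 bits, is 0x35862055.
Split into bytes (most-significant first): 35 86 20 55.
Big-endian stores the most-significant byte at the lowest address.
So the memory order matches the most-significant-first order: 35 86 20 55.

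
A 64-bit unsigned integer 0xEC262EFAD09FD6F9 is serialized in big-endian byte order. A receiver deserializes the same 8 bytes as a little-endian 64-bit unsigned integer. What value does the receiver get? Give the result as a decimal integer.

Stored big-endian, the bytes at ascending addresses are EC 26 2E FA D0 9F D6 F9.
Read back as little-endian, the first byte is least significant, giving 0xF9D69FD0FA2E26EC.
0xF9D69FD0FA2E26EC = 18002752280359479020.

18002752280359479020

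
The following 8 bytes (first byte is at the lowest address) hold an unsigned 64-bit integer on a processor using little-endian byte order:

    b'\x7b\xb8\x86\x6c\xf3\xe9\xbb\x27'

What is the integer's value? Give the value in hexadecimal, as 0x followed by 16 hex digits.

Little-endian stores the least-significant byte at the lowest address.
Reassemble most-significant byte first: 27 BB E9 F3 6C 86 B8 7B → 0x27BBE9F36C86B87B.

0x27BBE9F36C86B87B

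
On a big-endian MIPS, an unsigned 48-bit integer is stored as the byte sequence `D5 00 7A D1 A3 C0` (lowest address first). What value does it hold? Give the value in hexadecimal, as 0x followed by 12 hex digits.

0xD5007AD1A3C0

In big-endian order the high byte comes first in memory.
The bytes are already most-significant first: 0xD5007AD1A3C0.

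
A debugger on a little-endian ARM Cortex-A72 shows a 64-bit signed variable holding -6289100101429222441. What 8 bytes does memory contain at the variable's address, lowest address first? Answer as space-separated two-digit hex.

D7 23 70 61 C7 A0 B8 A8

Two's complement of -6289100101429222441 in 64 bits: 6289100101429222441 = 0x57475F389E8FDC29; invert → 0xA8B8A0C7617023D6; add 1 → 0xA8B8A0C7617023D7.
Split into bytes (most-significant first): A8 B8 A0 C7 61 70 23 D7.
Little-endian stores the least-significant byte at the lowest address.
So at ascending addresses the bytes are D7 23 70 61 C7 A0 B8 A8.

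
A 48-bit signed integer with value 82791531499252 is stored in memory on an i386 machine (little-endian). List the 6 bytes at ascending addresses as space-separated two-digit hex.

82791531499252 in hexadecimal, padded to 48 bits, is 0x4B4C67D34EF4.
Split into bytes (most-significant first): 4B 4C 67 D3 4E F4.
In little-endian order the low byte comes first in memory.
So at ascending addresses the bytes are F4 4E D3 67 4C 4B.

F4 4E D3 67 4C 4B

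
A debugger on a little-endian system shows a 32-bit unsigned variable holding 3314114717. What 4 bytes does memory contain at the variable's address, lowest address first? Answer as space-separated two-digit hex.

9D 60 89 C5

3314114717 in hexadecimal, padded to 32 bits, is 0xC589609D.
Split into bytes (most-significant first): C5 89 60 9D.
Little-endian stores the least-significant byte at the lowest address.
So at ascending addresses the bytes are 9D 60 89 C5.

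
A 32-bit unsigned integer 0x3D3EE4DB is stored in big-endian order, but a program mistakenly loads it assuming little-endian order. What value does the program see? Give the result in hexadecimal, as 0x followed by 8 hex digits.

Stored big-endian, the bytes at ascending addresses are 3D 3E E4 DB.
Read back as little-endian, the first byte is least significant, giving 0xDBE43E3D.

0xDBE43E3D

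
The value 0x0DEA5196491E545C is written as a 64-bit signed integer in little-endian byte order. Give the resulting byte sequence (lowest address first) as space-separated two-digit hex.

Split into bytes (most-significant first): 0D EA 51 96 49 1E 54 5C.
Little-endian: lowest address holds the least-significant byte.
So at ascending addresses the bytes are 5C 54 1E 49 96 51 EA 0D.

5C 54 1E 49 96 51 EA 0D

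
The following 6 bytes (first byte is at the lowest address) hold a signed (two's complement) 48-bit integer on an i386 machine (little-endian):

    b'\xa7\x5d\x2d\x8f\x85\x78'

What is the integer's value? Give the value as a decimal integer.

In little-endian order the low byte comes first in memory.
Reassemble most-significant byte first: 78 85 8F 2D 5D A7 → 0x78858F2D5DA7.
0x78858F2D5DA7 = 132515028098471.

132515028098471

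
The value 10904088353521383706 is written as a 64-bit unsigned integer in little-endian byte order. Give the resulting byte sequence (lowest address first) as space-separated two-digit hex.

1A B9 1D CF 95 1A 53 97

10904088353521383706 in hexadecimal, padded to 64 bits, is 0x97531A95CF1DB91A.
Split into bytes (most-significant first): 97 53 1A 95 CF 1D B9 1A.
Little-endian: lowest address holds the least-significant byte.
So at ascending addresses the bytes are 1A B9 1D CF 95 1A 53 97.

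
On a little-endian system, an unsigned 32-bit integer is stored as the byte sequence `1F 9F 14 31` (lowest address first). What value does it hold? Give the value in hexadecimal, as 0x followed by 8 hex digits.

Little-endian stores the least-significant byte at the lowest address.
Reassemble most-significant byte first: 31 14 9F 1F → 0x31149F1F.

0x31149F1F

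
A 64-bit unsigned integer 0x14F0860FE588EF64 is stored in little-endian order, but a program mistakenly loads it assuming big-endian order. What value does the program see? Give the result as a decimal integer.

7273182440616030228

Stored little-endian, the bytes at ascending addresses are 64 EF 88 E5 0F 86 F0 14.
Read back as big-endian, the last byte is least significant, giving 0x64EF88E50F86F014.
0x64EF88E50F86F014 = 7273182440616030228.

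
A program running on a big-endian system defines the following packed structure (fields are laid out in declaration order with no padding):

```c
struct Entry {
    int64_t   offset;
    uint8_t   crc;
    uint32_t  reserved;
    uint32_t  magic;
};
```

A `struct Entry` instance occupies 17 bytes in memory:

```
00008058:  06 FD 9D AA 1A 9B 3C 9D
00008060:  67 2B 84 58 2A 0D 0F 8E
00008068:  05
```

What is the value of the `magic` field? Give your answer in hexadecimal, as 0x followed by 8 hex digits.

0x0D0F8E05

`magic` follows `offset` (8 B), `crc` (1 B), `reserved` (4 B), so it starts at offset 8 + 1 + 4 = 13 and occupies 4 bytes.
Bytes at offsets 13..16: 0D 0F 8E 05.
Big-endian stores the most-significant byte at the lowest address.
The bytes are already most-significant first: 0x0D0F8E05.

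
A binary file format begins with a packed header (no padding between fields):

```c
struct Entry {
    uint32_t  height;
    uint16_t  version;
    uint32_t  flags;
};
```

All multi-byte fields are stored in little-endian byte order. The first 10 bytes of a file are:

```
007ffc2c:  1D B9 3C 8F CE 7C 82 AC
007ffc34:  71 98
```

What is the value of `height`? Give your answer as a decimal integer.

2403121437

`height` is the first field, at byte offset 0, occupying 4 bytes.
Bytes at offsets 0..3: 1D B9 3C 8F.
Little-endian: lowest address holds the least-significant byte.
Reassemble most-significant byte first: 8F 3C B9 1D → 0x8F3CB91D.
0x8F3CB91D = 2403121437.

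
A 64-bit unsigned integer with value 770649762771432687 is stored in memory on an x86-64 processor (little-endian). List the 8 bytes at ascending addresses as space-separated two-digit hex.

770649762771432687 in hexadecimal, padded to 64 bits, is 0x0AB1E5E04C3AF4EF.
Split into bytes (most-significant first): 0A B1 E5 E0 4C 3A F4 EF.
In little-endian order the low byte comes first in memory.
So at ascending addresses the bytes are EF F4 3A 4C E0 E5 B1 0A.

EF F4 3A 4C E0 E5 B1 0A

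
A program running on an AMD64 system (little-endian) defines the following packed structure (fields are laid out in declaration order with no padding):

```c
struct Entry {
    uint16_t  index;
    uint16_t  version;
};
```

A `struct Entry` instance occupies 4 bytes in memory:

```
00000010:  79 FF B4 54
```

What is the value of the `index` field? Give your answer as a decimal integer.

`index` is the first field, at byte offset 0, occupying 2 bytes.
Bytes at offsets 0..1: 79 FF.
Little-endian stores the least-significant byte at the lowest address.
Reassemble most-significant byte first: FF 79 → 0xFF79.
0xFF79 = 65401.

65401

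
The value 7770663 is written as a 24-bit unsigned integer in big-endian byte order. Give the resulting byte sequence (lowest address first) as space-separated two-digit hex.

7770663 in hexadecimal, padded to 24 bits, is 0x769227.
Split into bytes (most-significant first): 76 92 27.
Big-endian: lowest address holds the most-significant byte.
So the memory order matches the most-significant-first order: 76 92 27.

76 92 27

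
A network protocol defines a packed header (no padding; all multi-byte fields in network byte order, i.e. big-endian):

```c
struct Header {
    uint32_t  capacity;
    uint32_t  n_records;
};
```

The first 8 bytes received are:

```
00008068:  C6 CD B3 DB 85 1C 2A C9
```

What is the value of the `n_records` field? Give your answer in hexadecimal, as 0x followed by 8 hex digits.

`n_records` follows `capacity` (4 bytes), so it starts at byte offset 4 and occupies 4 bytes.
Bytes at offsets 4..7: 85 1C 2A C9.
Big-endian: lowest address holds the most-significant byte.
The bytes are already most-significant first: 0x851C2AC9.

0x851C2AC9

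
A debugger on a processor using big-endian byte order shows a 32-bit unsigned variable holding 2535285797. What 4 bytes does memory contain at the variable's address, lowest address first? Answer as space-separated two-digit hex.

2535285797 in hexadecimal, padded to 32 bits, is 0x971D6425.
Split into bytes (most-significant first): 97 1D 64 25.
Big-endian: lowest address holds the most-significant byte.
So the memory order matches the most-significant-first order: 97 1D 64 25.

97 1D 64 25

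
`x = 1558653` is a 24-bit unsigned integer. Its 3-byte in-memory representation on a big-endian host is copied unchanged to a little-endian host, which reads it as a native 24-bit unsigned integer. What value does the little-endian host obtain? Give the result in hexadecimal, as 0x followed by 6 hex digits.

1558653 in 24-bit hexadecimal is 0x17C87D.
Stored big-endian, the bytes at ascending addresses are 17 C8 7D.
Read back as little-endian, the first byte is least significant, giving 0x7DC817.

0x7DC817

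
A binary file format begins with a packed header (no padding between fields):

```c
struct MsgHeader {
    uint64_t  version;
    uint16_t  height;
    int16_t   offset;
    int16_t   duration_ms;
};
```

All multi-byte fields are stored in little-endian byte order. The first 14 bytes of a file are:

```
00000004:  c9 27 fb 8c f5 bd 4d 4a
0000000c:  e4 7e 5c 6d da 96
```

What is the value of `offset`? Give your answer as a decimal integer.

27996

`offset` follows `version` (8 B), `height` (2 B), so it starts at offset 8 + 2 = 10 and occupies 2 bytes.
Bytes at offsets 10..11: 5C 6D.
Little-endian: lowest address holds the least-significant byte.
Reassemble most-significant byte first: 6D 5C → 0x6D5C.
0x6D5C = 27996.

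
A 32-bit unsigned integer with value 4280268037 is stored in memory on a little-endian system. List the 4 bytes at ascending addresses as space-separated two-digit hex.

4280268037 in hexadecimal, padded to 32 bits, is 0xFF1FB505.
Split into bytes (most-significant first): FF 1F B5 05.
Little-endian stores the least-significant byte at the lowest address.
So at ascending addresses the bytes are 05 B5 1F FF.

05 B5 1F FF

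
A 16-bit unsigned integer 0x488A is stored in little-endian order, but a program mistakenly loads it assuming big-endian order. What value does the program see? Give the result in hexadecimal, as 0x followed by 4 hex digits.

0x8A48

Stored little-endian, the bytes at ascending addresses are 8A 48.
Read back as big-endian, the last byte is least significant, giving 0x8A48.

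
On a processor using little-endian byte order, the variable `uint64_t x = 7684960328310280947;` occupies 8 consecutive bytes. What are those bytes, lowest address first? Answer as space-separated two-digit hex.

F3 52 E7 B1 B3 76 A6 6A

7684960328310280947 in hexadecimal, padded to 64 bits, is 0x6AA676B3B1E752F3.
Split into bytes (most-significant first): 6A A6 76 B3 B1 E7 52 F3.
In little-endian order the low byte comes first in memory.
So at ascending addresses the bytes are F3 52 E7 B1 B3 76 A6 6A.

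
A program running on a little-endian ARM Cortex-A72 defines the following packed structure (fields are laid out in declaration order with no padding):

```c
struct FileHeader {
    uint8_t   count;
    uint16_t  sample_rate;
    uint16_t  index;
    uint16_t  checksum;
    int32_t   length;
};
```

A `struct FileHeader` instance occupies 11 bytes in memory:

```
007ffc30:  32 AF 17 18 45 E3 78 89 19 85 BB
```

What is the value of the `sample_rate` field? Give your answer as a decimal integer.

6063

`sample_rate` follows `count` (1 byte), so it starts at byte offset 1 and occupies 2 bytes.
Bytes at offsets 1..2: AF 17.
In little-endian order the low byte comes first in memory.
Reassemble most-significant byte first: 17 AF → 0x17AF.
0x17AF = 6063.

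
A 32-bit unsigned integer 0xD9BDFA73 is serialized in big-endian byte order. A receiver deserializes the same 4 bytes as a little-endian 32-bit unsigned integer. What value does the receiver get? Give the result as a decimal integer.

Stored big-endian, the bytes at ascending addresses are D9 BD FA 73.
Read back as little-endian, the first byte is least significant, giving 0x73FABDD9.
0x73FABDD9 = 1945812441.

1945812441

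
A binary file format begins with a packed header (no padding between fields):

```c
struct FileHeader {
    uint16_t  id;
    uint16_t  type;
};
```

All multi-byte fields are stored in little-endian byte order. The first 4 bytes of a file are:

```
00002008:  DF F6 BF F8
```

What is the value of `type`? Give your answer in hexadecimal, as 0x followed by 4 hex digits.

`type` follows `id` (2 bytes), so it starts at byte offset 2 and occupies 2 bytes.
Bytes at offsets 2..3: BF F8.
Little-endian: lowest address holds the least-significant byte.
Reassemble most-significant byte first: F8 BF → 0xF8BF.

0xF8BF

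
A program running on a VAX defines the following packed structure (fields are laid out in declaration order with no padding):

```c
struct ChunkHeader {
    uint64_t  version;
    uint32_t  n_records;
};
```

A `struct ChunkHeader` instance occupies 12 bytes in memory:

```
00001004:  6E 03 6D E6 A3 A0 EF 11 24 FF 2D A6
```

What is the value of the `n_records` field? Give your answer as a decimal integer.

`n_records` follows `version` (8 bytes), so it starts at byte offset 8 and occupies 4 bytes.
Bytes at offsets 8..11: 24 FF 2D A6.
In little-endian order the low byte comes first in memory.
Reassemble most-significant byte first: A6 2D FF 24 → 0xA62DFF24.
0xA62DFF24 = 2788032292.

2788032292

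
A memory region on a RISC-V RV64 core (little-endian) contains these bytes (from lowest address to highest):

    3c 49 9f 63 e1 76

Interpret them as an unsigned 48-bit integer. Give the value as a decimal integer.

In little-endian order the low byte comes first in memory.
Reassemble most-significant byte first: 76 E1 63 9F 49 3C → 0x76E1639F493C.
0x76E1639F493C = 130710411102524.

130710411102524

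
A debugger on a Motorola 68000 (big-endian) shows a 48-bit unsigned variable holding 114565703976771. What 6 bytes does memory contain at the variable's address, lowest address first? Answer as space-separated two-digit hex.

68 32 68 16 C7 43

114565703976771 in hexadecimal, padded to 48 bits, is 0x68326816C743.
Split into bytes (most-significant first): 68 32 68 16 C7 43.
Big-endian stores the most-significant byte at the lowest address.
So the memory order matches the most-significant-first order: 68 32 68 16 C7 43.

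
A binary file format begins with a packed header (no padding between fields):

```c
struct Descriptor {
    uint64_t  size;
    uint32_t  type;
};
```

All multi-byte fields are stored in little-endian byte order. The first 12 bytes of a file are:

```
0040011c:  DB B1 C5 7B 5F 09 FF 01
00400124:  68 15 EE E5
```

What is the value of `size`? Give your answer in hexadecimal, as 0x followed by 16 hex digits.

`size` is the first field, at byte offset 0, occupying 8 bytes.
Bytes at offsets 0..7: DB B1 C5 7B 5F 09 FF 01.
Little-endian: lowest address holds the least-significant byte.
Reassemble most-significant byte first: 01 FF 09 5F 7B C5 B1 DB → 0x01FF095F7BC5B1DB.

0x01FF095F7BC5B1DB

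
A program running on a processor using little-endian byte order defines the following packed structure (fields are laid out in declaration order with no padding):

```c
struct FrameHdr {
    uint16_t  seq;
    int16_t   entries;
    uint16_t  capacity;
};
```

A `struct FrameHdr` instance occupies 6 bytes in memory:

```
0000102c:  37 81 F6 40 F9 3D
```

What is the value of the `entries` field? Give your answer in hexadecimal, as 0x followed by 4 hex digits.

`entries` follows `seq` (2 bytes), so it starts at byte offset 2 and occupies 2 bytes.
Bytes at offsets 2..3: F6 40.
Little-endian stores the least-significant byte at the lowest address.
Reassemble most-significant byte first: 40 F6 → 0x40F6.

0x40F6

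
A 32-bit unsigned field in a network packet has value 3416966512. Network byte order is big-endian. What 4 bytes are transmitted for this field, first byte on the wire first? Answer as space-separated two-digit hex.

3416966512 in hexadecimal, padded to 32 bits, is 0xCBAAC570.
Split into bytes (most-significant first): CB AA C5 70.
Big-endian: lowest address holds the most-significant byte.
So the memory order matches the most-significant-first order: CB AA C5 70.

CB AA C5 70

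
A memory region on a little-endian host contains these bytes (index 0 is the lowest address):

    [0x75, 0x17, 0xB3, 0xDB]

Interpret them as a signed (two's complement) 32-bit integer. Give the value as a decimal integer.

Little-endian: lowest address holds the least-significant byte.
Reassemble most-significant byte first: DB B3 17 75 → 0xDBB31775.
Top bit is set, so as a signed 32-bit value this is 0xDBB31775 − 2^32 = -609020043.

-609020043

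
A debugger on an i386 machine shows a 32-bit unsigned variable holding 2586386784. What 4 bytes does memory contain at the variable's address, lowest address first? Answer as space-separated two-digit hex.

2586386784 in hexadecimal, padded to 32 bits, is 0x9A292160.
Split into bytes (most-significant first): 9A 29 21 60.
In little-endian order the low byte comes first in memory.
So at ascending addresses the bytes are 60 21 29 9A.

60 21 29 9A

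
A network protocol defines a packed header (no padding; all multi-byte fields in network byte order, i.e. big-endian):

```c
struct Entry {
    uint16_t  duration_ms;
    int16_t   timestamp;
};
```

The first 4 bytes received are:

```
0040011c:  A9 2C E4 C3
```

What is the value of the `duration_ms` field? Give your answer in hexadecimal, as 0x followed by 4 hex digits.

0xA92C

`duration_ms` is the first field, at byte offset 0, occupying 2 bytes.
Bytes at offsets 0..1: A9 2C.
Big-endian stores the most-significant byte at the lowest address.
The bytes are already most-significant first: 0xA92C.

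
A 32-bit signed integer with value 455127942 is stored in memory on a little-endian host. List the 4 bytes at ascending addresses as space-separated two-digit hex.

455127942 in hexadecimal, padded to 32 bits, is 0x1B20B386.
Split into bytes (most-significant first): 1B 20 B3 86.
In little-endian order the low byte comes first in memory.
So at ascending addresses the bytes are 86 B3 20 1B.

86 B3 20 1B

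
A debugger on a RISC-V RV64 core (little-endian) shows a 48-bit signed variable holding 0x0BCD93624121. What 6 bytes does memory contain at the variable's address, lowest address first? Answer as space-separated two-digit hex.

21 41 62 93 CD 0B

Split into bytes (most-significant first): 0B CD 93 62 41 21.
Little-endian: lowest address holds the least-significant byte.
So at ascending addresses the bytes are 21 41 62 93 CD 0B.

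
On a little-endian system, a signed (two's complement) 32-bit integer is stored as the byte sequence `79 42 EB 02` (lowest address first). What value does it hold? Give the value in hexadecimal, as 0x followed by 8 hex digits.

0x02EB4279

In little-endian order the low byte comes first in memory.
Reassemble most-significant byte first: 02 EB 42 79 → 0x02EB4279.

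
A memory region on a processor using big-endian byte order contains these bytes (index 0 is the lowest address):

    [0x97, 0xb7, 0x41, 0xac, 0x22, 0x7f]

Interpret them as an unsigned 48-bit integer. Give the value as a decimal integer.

166813336609407

In big-endian order the high byte comes first in memory.
The bytes are already most-significant first: 0x97B741AC227F.
0x97B741AC227F = 166813336609407.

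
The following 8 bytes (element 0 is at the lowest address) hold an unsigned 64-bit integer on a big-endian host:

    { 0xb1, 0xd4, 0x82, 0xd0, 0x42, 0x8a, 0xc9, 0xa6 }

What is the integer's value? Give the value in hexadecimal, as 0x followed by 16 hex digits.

Big-endian stores the most-significant byte at the lowest address.
The bytes are already most-significant first: 0xB1D482D0428AC9A6.

0xB1D482D0428AC9A6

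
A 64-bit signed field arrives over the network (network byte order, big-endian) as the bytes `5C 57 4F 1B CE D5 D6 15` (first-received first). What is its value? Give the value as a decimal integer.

In big-endian order the high byte comes first in memory.
The bytes are already most-significant first: 0x5C574F1BCED5D615.
0x5C574F1BCED5D615 = 6653873955316028949.

6653873955316028949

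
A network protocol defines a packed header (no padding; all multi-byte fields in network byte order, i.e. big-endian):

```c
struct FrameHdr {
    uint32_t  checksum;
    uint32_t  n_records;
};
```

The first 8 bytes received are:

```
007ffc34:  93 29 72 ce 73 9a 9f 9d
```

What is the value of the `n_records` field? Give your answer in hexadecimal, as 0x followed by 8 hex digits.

`n_records` follows `checksum` (4 bytes), so it starts at byte offset 4 and occupies 4 bytes.
Bytes at offsets 4..7: 73 9A 9F 9D.
Big-endian: lowest address holds the most-significant byte.
The bytes are already most-significant first: 0x739A9F9D.

0x739A9F9D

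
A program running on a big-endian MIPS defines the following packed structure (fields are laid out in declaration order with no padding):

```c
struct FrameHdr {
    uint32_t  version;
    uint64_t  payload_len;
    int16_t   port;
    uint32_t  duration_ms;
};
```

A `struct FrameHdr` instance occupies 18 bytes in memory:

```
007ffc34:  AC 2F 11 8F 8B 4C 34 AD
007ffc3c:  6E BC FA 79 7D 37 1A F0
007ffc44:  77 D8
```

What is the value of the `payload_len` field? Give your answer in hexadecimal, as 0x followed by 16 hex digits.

0x8B4C34AD6EBCFA79

`payload_len` follows `version` (4 bytes), so it starts at byte offset 4 and occupies 8 bytes.
Bytes at offsets 4..11: 8B 4C 34 AD 6E BC FA 79.
In big-endian order the high byte comes first in memory.
The bytes are already most-significant first: 0x8B4C34AD6EBCFA79.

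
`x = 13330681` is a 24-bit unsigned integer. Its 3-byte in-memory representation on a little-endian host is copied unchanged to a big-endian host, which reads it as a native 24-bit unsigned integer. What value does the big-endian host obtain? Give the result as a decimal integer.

16345291

13330681 in 24-bit hexadecimal is 0xCB68F9.
Stored little-endian, the bytes at ascending addresses are F9 68 CB.
Read back as big-endian, the last byte is least significant, giving 0xF968CB.
0xF968CB = 16345291.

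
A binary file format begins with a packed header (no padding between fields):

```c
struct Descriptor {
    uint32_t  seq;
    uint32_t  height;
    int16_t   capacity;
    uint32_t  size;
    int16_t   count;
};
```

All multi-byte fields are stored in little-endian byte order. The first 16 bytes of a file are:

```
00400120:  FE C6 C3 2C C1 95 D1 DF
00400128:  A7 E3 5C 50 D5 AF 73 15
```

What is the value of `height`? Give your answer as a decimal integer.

3755054529

`height` follows `seq` (4 bytes), so it starts at byte offset 4 and occupies 4 bytes.
Bytes at offsets 4..7: C1 95 D1 DF.
Little-endian: lowest address holds the least-significant byte.
Reassemble most-significant byte first: DF D1 95 C1 → 0xDFD195C1.
0xDFD195C1 = 3755054529.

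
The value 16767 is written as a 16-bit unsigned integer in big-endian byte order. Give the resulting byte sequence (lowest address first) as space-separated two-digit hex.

41 7F

16767 in hexadecimal, padded to 16 bits, is 0x417F.
Split into bytes (most-significant first): 41 7F.
In big-endian order the high byte comes first in memory.
So the memory order matches the most-significant-first order: 41 7F.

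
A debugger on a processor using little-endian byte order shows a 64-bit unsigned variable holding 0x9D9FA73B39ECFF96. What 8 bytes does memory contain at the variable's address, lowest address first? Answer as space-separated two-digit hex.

Split into bytes (most-significant first): 9D 9F A7 3B 39 EC FF 96.
Little-endian stores the least-significant byte at the lowest address.
So at ascending addresses the bytes are 96 FF EC 39 3B A7 9F 9D.

96 FF EC 39 3B A7 9F 9D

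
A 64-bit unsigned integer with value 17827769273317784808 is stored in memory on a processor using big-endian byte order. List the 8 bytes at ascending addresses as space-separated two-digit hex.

F7 68 F5 B2 D1 BA FC E8

17827769273317784808 in hexadecimal, padded to 64 bits, is 0xF768F5B2D1BAFCE8.
Split into bytes (most-significant first): F7 68 F5 B2 D1 BA FC E8.
Big-endian: lowest address holds the most-significant byte.
So the memory order matches the most-significant-first order: F7 68 F5 B2 D1 BA FC E8.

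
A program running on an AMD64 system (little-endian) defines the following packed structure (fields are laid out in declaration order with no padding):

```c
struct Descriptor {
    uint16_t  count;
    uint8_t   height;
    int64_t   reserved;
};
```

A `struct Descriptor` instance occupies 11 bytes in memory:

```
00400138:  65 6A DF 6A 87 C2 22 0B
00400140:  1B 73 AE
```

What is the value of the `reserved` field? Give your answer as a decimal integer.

-5876323354146601110

`reserved` follows `count` (2 B), `height` (1 B), so it starts at offset 2 + 1 = 3 and occupies 8 bytes.
Bytes at offsets 3..10: 6A 87 C2 22 0B 1B 73 AE.
Little-endian stores the least-significant byte at the lowest address.
Reassemble most-significant byte first: AE 73 1B 0B 22 C2 87 6A → 0xAE731B0B22C2876A.
Top bit is set, so as a signed 64-bit value this is 0xAE731B0B22C2876A − 2^64 = -5876323354146601110.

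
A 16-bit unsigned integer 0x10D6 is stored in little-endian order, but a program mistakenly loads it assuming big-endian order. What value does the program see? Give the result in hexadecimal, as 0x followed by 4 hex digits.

0xD610

Stored little-endian, the bytes at ascending addresses are D6 10.
Read back as big-endian, the last byte is least significant, giving 0xD610.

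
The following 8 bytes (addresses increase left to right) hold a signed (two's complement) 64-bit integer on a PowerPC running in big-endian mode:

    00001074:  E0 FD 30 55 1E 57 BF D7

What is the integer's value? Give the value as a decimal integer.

In big-endian order the high byte comes first in memory.
The bytes are already most-significant first: 0xE0FD30551E57BFD7.
Top bit is set, so as a signed 64-bit value this is 0xE0FD30551E57BFD7 − 2^64 = -2234576697966477353.

-2234576697966477353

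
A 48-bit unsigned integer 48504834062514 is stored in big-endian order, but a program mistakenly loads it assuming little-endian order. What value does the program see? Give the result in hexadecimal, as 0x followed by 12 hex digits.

0xB27867691D2C

48504834062514 in 48-bit hexadecimal is 0x2C1D696778B2.
Stored big-endian, the bytes at ascending addresses are 2C 1D 69 67 78 B2.
Read back as little-endian, the first byte is least significant, giving 0xB27867691D2C.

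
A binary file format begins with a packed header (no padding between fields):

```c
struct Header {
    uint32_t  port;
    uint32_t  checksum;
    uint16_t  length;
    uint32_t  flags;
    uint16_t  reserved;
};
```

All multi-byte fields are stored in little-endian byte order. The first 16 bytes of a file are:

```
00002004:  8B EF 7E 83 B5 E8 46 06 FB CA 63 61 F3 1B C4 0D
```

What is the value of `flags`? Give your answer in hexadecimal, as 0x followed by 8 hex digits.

`flags` follows `port` (4 B), `checksum` (4 B), `length` (2 B), so it starts at offset 4 + 4 + 2 = 10 and occupies 4 bytes.
Bytes at offsets 10..13: 63 61 F3 1B.
Little-endian stores the least-significant byte at the lowest address.
Reassemble most-significant byte first: 1B F3 61 63 → 0x1BF36163.

0x1BF36163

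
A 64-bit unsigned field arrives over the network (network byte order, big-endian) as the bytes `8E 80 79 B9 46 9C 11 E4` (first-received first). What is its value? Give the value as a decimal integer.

10268340987065274852

Big-endian: lowest address holds the most-significant byte.
The bytes are already most-significant first: 0x8E8079B9469C11E4.
0x8E8079B9469C11E4 = 10268340987065274852.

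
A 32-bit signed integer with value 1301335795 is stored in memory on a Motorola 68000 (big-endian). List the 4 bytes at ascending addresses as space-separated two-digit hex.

1301335795 in hexadecimal, padded to 32 bits, is 0x4D90CEF3.
Split into bytes (most-significant first): 4D 90 CE F3.
Big-endian: lowest address holds the most-significant byte.
So the memory order matches the most-significant-first order: 4D 90 CE F3.

4D 90 CE F3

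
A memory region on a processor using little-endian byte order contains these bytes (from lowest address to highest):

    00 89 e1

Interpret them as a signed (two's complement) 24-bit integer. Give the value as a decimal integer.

In little-endian order the low byte comes first in memory.
Reassemble most-significant byte first: E1 89 00 → 0xE18900.
Top bit is set, so as a signed 24-bit value this is 0xE18900 − 2^24 = -1996544.

-1996544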